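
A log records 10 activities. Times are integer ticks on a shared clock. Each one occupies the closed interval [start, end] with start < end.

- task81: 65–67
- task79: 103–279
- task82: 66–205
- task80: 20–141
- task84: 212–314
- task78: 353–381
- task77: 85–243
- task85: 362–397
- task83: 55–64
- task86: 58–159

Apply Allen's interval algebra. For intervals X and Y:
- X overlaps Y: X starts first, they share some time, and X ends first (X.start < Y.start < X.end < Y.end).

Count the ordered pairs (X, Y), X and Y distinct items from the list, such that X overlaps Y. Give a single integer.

15

Checking all 90 ordered pairs for relation 'overlaps'; matching pairs in alphabetical order:
(task77, task79): task77 overlaps task79 ✓
(task77, task84): task77 overlaps task84 ✓
(task78, task85): task78 overlaps task85 ✓
(task79, task84): task79 overlaps task84 ✓
(task80, task77): task80 overlaps task77 ✓
(task80, task79): task80 overlaps task79 ✓
(task80, task82): task80 overlaps task82 ✓
(task80, task86): task80 overlaps task86 ✓
(task81, task82): task81 overlaps task82 ✓
(task82, task77): task82 overlaps task77 ✓
(task82, task79): task82 overlaps task79 ✓
(task83, task86): task83 overlaps task86 ✓
(task86, task77): task86 overlaps task77 ✓
(task86, task79): task86 overlaps task79 ✓
(task86, task82): task86 overlaps task82 ✓
Count: 15.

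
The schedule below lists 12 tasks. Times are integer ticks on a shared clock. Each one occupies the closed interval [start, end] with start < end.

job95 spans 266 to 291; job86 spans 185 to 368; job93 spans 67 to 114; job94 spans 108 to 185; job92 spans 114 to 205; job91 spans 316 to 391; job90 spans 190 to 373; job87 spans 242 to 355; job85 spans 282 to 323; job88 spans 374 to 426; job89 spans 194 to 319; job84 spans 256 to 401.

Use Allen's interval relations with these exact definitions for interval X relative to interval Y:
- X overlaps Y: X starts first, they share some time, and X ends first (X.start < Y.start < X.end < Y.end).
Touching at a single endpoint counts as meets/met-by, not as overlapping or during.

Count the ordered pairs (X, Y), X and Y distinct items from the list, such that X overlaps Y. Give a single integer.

Checking all 132 ordered pairs for relation 'overlaps'; matching pairs in alphabetical order:
(job84, job88): job84 overlaps job88 ✓
(job85, job91): job85 overlaps job91 ✓
(job86, job84): job86 overlaps job84 ✓
(job86, job90): job86 overlaps job90 ✓
(job86, job91): job86 overlaps job91 ✓
(job87, job84): job87 overlaps job84 ✓
(job87, job91): job87 overlaps job91 ✓
(job89, job84): job89 overlaps job84 ✓
(job89, job85): job89 overlaps job85 ✓
(job89, job87): job89 overlaps job87 ✓
(job89, job91): job89 overlaps job91 ✓
(job90, job84): job90 overlaps job84 ✓
(job90, job91): job90 overlaps job91 ✓
(job91, job88): job91 overlaps job88 ✓
(job92, job86): job92 overlaps job86 ✓
(job92, job89): job92 overlaps job89 ✓
(job92, job90): job92 overlaps job90 ✓
(job93, job94): job93 overlaps job94 ✓
(job94, job92): job94 overlaps job92 ✓
(job95, job85): job95 overlaps job85 ✓
Count: 20.

20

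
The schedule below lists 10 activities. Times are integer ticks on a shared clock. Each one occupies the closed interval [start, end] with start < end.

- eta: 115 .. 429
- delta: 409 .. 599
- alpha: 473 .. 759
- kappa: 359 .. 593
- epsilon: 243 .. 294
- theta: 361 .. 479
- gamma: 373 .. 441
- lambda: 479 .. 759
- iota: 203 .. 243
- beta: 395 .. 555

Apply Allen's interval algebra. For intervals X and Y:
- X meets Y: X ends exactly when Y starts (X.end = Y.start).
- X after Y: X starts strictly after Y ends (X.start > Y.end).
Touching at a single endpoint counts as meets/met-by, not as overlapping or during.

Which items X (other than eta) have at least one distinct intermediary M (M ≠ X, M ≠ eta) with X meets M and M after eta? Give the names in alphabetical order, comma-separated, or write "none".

Target eta = [115, 429].
Intermediaries M with M after eta: alpha, lambda.
Via alpha — items with X meets alpha: none.
Via lambda — items with X meets lambda: theta.
Union: theta.

theta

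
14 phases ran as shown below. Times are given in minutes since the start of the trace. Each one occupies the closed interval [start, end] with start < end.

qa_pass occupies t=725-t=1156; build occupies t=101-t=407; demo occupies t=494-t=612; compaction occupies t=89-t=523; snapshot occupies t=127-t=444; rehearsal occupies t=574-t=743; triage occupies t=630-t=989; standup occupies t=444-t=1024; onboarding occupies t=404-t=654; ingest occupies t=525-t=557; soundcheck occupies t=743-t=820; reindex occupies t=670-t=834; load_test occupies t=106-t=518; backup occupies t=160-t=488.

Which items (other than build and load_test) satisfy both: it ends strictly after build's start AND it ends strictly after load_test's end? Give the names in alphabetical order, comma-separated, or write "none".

Conditions: its end is strictly after build's start (X.end > t=101) AND its end is strictly after load_test's end (X.end > t=518).
backup: end t=488 > t=101? ✓; end t=488 > t=518? ✗ → no.
compaction: end t=523 > t=101? ✓; end t=523 > t=518? ✓ → yes.
demo: end t=612 > t=101? ✓; end t=612 > t=518? ✓ → yes.
ingest: end t=557 > t=101? ✓; end t=557 > t=518? ✓ → yes.
onboarding: end t=654 > t=101? ✓; end t=654 > t=518? ✓ → yes.
qa_pass: end t=1156 > t=101? ✓; end t=1156 > t=518? ✓ → yes.
rehearsal: end t=743 > t=101? ✓; end t=743 > t=518? ✓ → yes.
reindex: end t=834 > t=101? ✓; end t=834 > t=518? ✓ → yes.
snapshot: end t=444 > t=101? ✓; end t=444 > t=518? ✗ → no.
soundcheck: end t=820 > t=101? ✓; end t=820 > t=518? ✓ → yes.
standup: end t=1024 > t=101? ✓; end t=1024 > t=518? ✓ → yes.
triage: end t=989 > t=101? ✓; end t=989 > t=518? ✓ → yes.
Result: compaction, demo, ingest, onboarding, qa_pass, rehearsal, reindex, soundcheck, standup, triage.

compaction, demo, ingest, onboarding, qa_pass, rehearsal, reindex, soundcheck, standup, triage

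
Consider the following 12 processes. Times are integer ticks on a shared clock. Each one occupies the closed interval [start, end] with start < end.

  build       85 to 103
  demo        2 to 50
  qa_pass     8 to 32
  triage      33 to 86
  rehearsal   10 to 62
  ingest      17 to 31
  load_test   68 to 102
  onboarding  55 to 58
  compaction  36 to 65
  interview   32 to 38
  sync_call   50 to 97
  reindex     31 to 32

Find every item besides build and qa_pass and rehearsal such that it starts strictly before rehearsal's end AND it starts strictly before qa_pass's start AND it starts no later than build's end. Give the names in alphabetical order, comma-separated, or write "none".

Conditions: its start is strictly before rehearsal's end (X.start < 62) AND its start is strictly before qa_pass's start (X.start < 8) AND its start is no later than build's end (X.start <= 103).
compaction: start 36 < 62? ✓; start 36 < 8? ✗; start 36 <= 103? ✓ → no.
demo: start 2 < 62? ✓; start 2 < 8? ✓; start 2 <= 103? ✓ → yes.
ingest: start 17 < 62? ✓; start 17 < 8? ✗; start 17 <= 103? ✓ → no.
interview: start 32 < 62? ✓; start 32 < 8? ✗; start 32 <= 103? ✓ → no.
load_test: start 68 < 62? ✗; start 68 < 8? ✗; start 68 <= 103? ✓ → no.
onboarding: start 55 < 62? ✓; start 55 < 8? ✗; start 55 <= 103? ✓ → no.
reindex: start 31 < 62? ✓; start 31 < 8? ✗; start 31 <= 103? ✓ → no.
sync_call: start 50 < 62? ✓; start 50 < 8? ✗; start 50 <= 103? ✓ → no.
triage: start 33 < 62? ✓; start 33 < 8? ✗; start 33 <= 103? ✓ → no.
Result: demo.

demo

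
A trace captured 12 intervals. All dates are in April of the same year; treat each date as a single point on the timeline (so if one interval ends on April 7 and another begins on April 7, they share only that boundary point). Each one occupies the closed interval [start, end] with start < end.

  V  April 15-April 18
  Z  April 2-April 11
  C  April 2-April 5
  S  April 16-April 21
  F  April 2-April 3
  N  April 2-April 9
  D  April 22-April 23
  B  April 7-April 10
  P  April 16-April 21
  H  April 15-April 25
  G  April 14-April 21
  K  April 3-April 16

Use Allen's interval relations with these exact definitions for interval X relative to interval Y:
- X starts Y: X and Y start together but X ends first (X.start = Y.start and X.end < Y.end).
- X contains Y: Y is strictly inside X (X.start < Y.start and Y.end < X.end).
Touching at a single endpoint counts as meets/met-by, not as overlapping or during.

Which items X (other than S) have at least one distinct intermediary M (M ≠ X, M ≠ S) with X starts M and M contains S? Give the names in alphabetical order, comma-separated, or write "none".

V

Target S = [April 16, April 21].
Intermediaries M with M contains S: H.
Via H — items with X starts H: V.
Union: V.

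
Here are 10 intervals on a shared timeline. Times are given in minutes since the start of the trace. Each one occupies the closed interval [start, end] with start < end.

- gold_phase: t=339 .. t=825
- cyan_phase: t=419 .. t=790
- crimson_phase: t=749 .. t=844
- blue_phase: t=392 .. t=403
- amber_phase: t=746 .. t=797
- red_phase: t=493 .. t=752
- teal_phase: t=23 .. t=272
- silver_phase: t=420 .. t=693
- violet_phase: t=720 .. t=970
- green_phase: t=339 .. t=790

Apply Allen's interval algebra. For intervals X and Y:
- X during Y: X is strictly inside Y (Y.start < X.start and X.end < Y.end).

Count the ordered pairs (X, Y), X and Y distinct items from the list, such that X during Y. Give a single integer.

Checking all 90 ordered pairs for relation 'during'; matching pairs in alphabetical order:
(amber_phase, gold_phase): amber_phase during gold_phase ✓
(amber_phase, violet_phase): amber_phase during violet_phase ✓
(blue_phase, gold_phase): blue_phase during gold_phase ✓
(blue_phase, green_phase): blue_phase during green_phase ✓
(crimson_phase, violet_phase): crimson_phase during violet_phase ✓
(cyan_phase, gold_phase): cyan_phase during gold_phase ✓
(red_phase, cyan_phase): red_phase during cyan_phase ✓
(red_phase, gold_phase): red_phase during gold_phase ✓
(red_phase, green_phase): red_phase during green_phase ✓
(silver_phase, cyan_phase): silver_phase during cyan_phase ✓
(silver_phase, gold_phase): silver_phase during gold_phase ✓
(silver_phase, green_phase): silver_phase during green_phase ✓
Count: 12.

12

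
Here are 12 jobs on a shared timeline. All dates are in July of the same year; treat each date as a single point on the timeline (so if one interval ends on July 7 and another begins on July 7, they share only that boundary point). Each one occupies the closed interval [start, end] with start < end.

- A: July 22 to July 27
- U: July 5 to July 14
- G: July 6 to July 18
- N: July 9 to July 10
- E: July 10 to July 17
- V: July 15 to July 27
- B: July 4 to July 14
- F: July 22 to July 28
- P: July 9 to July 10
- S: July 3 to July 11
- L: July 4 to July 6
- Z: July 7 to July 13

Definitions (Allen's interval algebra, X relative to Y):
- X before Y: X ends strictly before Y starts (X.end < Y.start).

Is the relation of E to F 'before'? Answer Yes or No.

Yes

E = [July 10, July 17], F = [July 22, July 28].
Actual relation of E to F: before.
Asked whether 'before' holds → Yes.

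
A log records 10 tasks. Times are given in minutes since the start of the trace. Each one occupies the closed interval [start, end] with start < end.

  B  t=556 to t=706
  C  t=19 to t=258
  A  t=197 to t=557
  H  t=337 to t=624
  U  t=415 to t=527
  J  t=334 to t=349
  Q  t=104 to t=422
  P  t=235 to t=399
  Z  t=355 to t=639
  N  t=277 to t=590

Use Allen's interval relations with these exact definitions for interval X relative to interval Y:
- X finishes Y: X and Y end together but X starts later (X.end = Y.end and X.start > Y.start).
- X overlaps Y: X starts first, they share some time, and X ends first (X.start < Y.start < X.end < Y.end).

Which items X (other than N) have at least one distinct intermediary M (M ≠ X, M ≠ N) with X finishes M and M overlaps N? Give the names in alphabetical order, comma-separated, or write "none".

none

Target N = [t=277, t=590].
Intermediaries M with M overlaps N: A, P, Q.
Via A — items with X finishes A: none.
Via P — items with X finishes P: none.
Via Q — items with X finishes Q: none.
Union: none.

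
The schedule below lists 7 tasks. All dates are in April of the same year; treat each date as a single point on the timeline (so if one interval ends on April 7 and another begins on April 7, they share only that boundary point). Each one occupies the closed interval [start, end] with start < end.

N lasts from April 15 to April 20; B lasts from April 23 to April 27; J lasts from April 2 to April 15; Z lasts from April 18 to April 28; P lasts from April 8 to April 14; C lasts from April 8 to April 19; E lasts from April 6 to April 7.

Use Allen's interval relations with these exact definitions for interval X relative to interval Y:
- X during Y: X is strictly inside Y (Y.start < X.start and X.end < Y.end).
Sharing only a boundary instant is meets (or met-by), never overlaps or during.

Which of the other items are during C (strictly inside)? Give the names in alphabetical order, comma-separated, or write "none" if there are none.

none

Target C = [April 8, April 19].
B [April 23, April 27] → after → no.
E [April 6, April 7] → before → no.
J [April 2, April 15] → overlaps → no.
N [April 15, April 20] → overlapped-by → no.
P [April 8, April 14] → starts → no.
Z [April 18, April 28] → overlapped-by → no.
Result: none.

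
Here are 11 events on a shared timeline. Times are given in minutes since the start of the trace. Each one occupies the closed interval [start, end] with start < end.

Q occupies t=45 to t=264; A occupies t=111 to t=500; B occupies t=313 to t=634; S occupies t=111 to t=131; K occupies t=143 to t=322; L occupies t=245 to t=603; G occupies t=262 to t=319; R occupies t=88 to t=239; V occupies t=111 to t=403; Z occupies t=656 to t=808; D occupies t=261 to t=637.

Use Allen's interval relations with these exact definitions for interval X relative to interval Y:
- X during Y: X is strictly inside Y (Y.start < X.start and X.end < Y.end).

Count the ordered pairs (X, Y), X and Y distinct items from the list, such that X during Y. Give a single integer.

Checking all 110 ordered pairs for relation 'during'; matching pairs in alphabetical order:
(B, D): B during D ✓
(G, A): G during A ✓
(G, D): G during D ✓
(G, K): G during K ✓
(G, L): G during L ✓
(G, V): G during V ✓
(K, A): K during A ✓
(K, V): K during V ✓
(R, Q): R during Q ✓
(S, Q): S during Q ✓
(S, R): S during R ✓
Count: 11.

11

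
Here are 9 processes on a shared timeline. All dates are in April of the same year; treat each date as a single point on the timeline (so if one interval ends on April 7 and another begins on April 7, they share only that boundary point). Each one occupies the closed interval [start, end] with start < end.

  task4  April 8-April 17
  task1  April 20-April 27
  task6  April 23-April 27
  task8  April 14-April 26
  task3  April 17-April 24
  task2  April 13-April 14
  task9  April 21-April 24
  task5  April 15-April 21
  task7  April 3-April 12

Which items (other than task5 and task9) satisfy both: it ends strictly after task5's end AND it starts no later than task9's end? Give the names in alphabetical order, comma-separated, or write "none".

task1, task3, task6, task8

Conditions: its end is strictly after task5's end (X.end > April 21) AND its start is no later than task9's end (X.start <= April 24).
task1: end April 27 > April 21? ✓; start April 20 <= April 24? ✓ → yes.
task2: end April 14 > April 21? ✗; start April 13 <= April 24? ✓ → no.
task3: end April 24 > April 21? ✓; start April 17 <= April 24? ✓ → yes.
task4: end April 17 > April 21? ✗; start April 8 <= April 24? ✓ → no.
task6: end April 27 > April 21? ✓; start April 23 <= April 24? ✓ → yes.
task7: end April 12 > April 21? ✗; start April 3 <= April 24? ✓ → no.
task8: end April 26 > April 21? ✓; start April 14 <= April 24? ✓ → yes.
Result: task1, task3, task6, task8.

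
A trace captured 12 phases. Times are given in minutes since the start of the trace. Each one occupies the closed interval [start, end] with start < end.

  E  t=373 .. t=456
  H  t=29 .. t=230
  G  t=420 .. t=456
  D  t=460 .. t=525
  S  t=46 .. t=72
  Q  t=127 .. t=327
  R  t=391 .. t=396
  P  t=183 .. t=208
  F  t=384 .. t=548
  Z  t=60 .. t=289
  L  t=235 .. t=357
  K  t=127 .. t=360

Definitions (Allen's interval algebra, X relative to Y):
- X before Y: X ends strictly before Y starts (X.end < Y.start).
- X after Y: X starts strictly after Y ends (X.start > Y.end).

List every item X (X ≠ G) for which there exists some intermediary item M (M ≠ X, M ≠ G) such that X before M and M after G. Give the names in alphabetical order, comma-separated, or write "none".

E, H, K, L, P, Q, R, S, Z

Target G = [t=420, t=456].
Intermediaries M with M after G: D.
Via D — items with X before D: E, H, K, L, P, Q, R, S, Z.
Union: E, H, K, L, P, Q, R, S, Z.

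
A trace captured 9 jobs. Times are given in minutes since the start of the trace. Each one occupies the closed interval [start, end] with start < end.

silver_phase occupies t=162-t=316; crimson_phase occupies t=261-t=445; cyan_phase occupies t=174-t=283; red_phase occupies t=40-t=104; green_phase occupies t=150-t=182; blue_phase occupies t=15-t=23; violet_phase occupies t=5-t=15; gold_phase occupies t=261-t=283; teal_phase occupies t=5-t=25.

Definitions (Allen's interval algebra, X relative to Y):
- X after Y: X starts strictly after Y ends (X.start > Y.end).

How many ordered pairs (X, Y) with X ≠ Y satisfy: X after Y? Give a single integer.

25

Checking all 72 ordered pairs for relation 'after'; matching pairs in alphabetical order:
(crimson_phase, blue_phase): crimson_phase after blue_phase ✓
(crimson_phase, green_phase): crimson_phase after green_phase ✓
(crimson_phase, red_phase): crimson_phase after red_phase ✓
(crimson_phase, teal_phase): crimson_phase after teal_phase ✓
(crimson_phase, violet_phase): crimson_phase after violet_phase ✓
(cyan_phase, blue_phase): cyan_phase after blue_phase ✓
(cyan_phase, red_phase): cyan_phase after red_phase ✓
(cyan_phase, teal_phase): cyan_phase after teal_phase ✓
(cyan_phase, violet_phase): cyan_phase after violet_phase ✓
(gold_phase, blue_phase): gold_phase after blue_phase ✓
(gold_phase, green_phase): gold_phase after green_phase ✓
(gold_phase, red_phase): gold_phase after red_phase ✓
(gold_phase, teal_phase): gold_phase after teal_phase ✓
(gold_phase, violet_phase): gold_phase after violet_phase ✓
(green_phase, blue_phase): green_phase after blue_phase ✓
(green_phase, red_phase): green_phase after red_phase ✓
(green_phase, teal_phase): green_phase after teal_phase ✓
(green_phase, violet_phase): green_phase after violet_phase ✓
(red_phase, blue_phase): red_phase after blue_phase ✓
(red_phase, teal_phase): red_phase after teal_phase ✓
(red_phase, violet_phase): red_phase after violet_phase ✓
(silver_phase, blue_phase): silver_phase after blue_phase ✓
(silver_phase, red_phase): silver_phase after red_phase ✓
(silver_phase, teal_phase): silver_phase after teal_phase ✓
... plus 1 further pairs not listed.
Count: 25.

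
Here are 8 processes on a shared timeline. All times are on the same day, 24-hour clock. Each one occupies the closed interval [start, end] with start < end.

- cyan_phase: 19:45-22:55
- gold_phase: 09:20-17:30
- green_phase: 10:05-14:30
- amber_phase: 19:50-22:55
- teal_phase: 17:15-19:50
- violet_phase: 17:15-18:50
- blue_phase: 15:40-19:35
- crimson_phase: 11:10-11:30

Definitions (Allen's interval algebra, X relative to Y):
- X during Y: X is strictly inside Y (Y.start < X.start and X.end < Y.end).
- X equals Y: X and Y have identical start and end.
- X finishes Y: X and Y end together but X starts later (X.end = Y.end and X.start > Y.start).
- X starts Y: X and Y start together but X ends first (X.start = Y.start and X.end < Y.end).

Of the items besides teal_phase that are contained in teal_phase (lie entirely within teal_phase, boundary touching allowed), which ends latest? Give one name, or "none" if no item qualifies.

violet_phase

Target teal_phase = [17:15, 19:50].
amber_phase [19:50, 22:55] → met-by → excluded.
blue_phase [15:40, 19:35] → overlaps → excluded.
crimson_phase [11:10, 11:30] → before → excluded.
cyan_phase [19:45, 22:55] → overlapped-by → excluded.
gold_phase [09:20, 17:30] → overlaps → excluded.
green_phase [10:05, 14:30] → before → excluded.
violet_phase [17:15, 18:50] → starts → candidate.
Among candidates, latest end is 18:50 → violet_phase.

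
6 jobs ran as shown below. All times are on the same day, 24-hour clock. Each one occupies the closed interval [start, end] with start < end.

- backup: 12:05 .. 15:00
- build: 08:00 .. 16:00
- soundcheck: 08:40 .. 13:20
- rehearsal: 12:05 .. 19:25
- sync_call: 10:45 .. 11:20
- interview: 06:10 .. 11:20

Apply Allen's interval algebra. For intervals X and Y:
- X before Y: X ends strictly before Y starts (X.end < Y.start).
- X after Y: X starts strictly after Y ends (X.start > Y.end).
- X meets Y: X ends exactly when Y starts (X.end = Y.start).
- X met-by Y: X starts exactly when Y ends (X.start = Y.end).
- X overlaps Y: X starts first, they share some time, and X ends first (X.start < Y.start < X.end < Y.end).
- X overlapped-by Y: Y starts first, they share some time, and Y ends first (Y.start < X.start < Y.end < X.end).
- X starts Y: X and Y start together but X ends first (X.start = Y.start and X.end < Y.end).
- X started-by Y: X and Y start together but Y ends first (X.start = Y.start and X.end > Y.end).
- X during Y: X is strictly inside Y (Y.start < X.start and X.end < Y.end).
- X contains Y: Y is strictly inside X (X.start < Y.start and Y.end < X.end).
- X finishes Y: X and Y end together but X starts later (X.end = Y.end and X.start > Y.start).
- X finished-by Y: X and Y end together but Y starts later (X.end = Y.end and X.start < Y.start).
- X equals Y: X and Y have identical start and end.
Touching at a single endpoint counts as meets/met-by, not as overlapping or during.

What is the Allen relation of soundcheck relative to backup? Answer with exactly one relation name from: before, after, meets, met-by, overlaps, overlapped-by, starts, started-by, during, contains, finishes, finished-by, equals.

soundcheck = [08:40, 13:20]; backup = [12:05, 15:00].
Compare endpoints: soundcheck.start < backup.start, soundcheck.start < backup.end, soundcheck.end > backup.start, soundcheck.end < backup.end.
That pattern is 'overlaps'.

overlaps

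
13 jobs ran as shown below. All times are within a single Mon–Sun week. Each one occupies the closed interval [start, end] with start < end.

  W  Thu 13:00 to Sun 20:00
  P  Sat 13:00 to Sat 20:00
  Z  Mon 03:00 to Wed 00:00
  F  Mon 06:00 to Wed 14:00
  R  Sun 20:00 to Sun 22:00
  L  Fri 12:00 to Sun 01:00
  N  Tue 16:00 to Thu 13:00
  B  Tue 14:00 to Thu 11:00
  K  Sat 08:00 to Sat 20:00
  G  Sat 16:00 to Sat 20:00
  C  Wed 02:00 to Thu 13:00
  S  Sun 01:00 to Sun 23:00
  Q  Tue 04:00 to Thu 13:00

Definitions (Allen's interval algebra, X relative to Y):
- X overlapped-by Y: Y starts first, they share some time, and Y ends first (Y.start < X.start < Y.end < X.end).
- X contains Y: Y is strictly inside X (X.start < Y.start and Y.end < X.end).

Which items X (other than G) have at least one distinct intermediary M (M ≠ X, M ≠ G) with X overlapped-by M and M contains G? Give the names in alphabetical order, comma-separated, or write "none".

Target G = [Sat 16:00, Sat 20:00].
Intermediaries M with M contains G: L, W.
Via L — items with X overlapped-by L: none.
Via W — items with X overlapped-by W: S.
Union: S.

S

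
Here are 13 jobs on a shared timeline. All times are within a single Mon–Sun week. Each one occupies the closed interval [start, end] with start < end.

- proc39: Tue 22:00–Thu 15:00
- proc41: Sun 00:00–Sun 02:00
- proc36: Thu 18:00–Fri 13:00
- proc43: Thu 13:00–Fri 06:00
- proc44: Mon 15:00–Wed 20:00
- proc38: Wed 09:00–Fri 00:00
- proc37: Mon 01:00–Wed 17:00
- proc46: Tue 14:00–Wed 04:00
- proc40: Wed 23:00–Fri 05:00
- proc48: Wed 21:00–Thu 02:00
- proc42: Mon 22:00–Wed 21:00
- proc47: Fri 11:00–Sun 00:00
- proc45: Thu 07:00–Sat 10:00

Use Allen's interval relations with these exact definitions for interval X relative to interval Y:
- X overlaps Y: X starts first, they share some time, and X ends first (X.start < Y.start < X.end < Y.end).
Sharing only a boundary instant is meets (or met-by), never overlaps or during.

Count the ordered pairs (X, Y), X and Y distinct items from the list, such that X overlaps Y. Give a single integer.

25

Checking all 156 ordered pairs for relation 'overlaps'; matching pairs in alphabetical order:
(proc36, proc47): proc36 overlaps proc47 ✓
(proc37, proc38): proc37 overlaps proc38 ✓
(proc37, proc39): proc37 overlaps proc39 ✓
(proc37, proc42): proc37 overlaps proc42 ✓
(proc37, proc44): proc37 overlaps proc44 ✓
(proc38, proc36): proc38 overlaps proc36 ✓
(proc38, proc40): proc38 overlaps proc40 ✓
(proc38, proc43): proc38 overlaps proc43 ✓
(proc38, proc45): proc38 overlaps proc45 ✓
(proc39, proc38): proc39 overlaps proc38 ✓
(proc39, proc40): proc39 overlaps proc40 ✓
(proc39, proc43): proc39 overlaps proc43 ✓
(proc39, proc45): proc39 overlaps proc45 ✓
(proc40, proc36): proc40 overlaps proc36 ✓
(proc40, proc43): proc40 overlaps proc43 ✓
(proc40, proc45): proc40 overlaps proc45 ✓
(proc42, proc38): proc42 overlaps proc38 ✓
(proc42, proc39): proc42 overlaps proc39 ✓
(proc43, proc36): proc43 overlaps proc36 ✓
(proc44, proc38): proc44 overlaps proc38 ✓
(proc44, proc39): proc44 overlaps proc39 ✓
(proc44, proc42): proc44 overlaps proc42 ✓
(proc45, proc47): proc45 overlaps proc47 ✓
(proc46, proc39): proc46 overlaps proc39 ✓
... plus 1 further pairs not listed.
Count: 25.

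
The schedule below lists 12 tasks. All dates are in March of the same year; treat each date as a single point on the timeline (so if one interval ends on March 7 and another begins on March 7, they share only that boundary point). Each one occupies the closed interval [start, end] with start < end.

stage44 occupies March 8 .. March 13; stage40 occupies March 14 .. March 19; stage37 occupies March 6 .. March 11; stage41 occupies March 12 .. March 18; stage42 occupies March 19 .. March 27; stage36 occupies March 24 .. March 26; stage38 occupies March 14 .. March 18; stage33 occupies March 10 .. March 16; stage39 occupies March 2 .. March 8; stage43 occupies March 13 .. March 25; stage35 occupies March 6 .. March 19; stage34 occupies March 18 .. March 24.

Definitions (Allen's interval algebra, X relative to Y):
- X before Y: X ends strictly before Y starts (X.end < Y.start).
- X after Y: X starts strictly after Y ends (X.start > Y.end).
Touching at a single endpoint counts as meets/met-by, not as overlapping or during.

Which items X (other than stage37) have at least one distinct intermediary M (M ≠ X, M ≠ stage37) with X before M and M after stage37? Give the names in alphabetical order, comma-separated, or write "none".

Target stage37 = [March 6, March 11].
Intermediaries M with M after stage37: stage34, stage36, stage38, stage40, stage41, stage42, stage43.
Via stage34 — items with X before stage34: stage33, stage39, stage44.
Via stage36 — items with X before stage36: stage33, stage35, stage38, stage39, stage40, stage41, stage44.
Via stage38 — items with X before stage38: stage39, stage44.
Via stage40 — items with X before stage40: stage39, stage44.
Via stage41 — items with X before stage41: stage39.
Via stage42 — items with X before stage42: stage33, stage38, stage39, stage41, stage44.
Via stage43 — items with X before stage43: stage39.
Union: stage33, stage35, stage38, stage39, stage40, stage41, stage44.

stage33, stage35, stage38, stage39, stage40, stage41, stage44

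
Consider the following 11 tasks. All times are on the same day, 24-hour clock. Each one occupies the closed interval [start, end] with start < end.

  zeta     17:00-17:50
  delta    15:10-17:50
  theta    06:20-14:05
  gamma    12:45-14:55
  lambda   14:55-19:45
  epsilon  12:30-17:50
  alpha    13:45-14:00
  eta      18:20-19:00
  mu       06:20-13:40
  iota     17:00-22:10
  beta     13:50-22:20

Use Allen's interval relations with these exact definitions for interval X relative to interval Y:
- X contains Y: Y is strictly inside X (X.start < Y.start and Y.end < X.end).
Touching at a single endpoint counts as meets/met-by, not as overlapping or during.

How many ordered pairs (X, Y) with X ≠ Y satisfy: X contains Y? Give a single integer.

Checking all 110 ordered pairs for relation 'contains'; matching pairs in alphabetical order:
(beta, delta): beta contains delta ✓
(beta, eta): beta contains eta ✓
(beta, iota): beta contains iota ✓
(beta, lambda): beta contains lambda ✓
(beta, zeta): beta contains zeta ✓
(epsilon, alpha): epsilon contains alpha ✓
(epsilon, gamma): epsilon contains gamma ✓
(gamma, alpha): gamma contains alpha ✓
(iota, eta): iota contains eta ✓
(lambda, delta): lambda contains delta ✓
(lambda, eta): lambda contains eta ✓
(lambda, zeta): lambda contains zeta ✓
(theta, alpha): theta contains alpha ✓
Count: 13.

13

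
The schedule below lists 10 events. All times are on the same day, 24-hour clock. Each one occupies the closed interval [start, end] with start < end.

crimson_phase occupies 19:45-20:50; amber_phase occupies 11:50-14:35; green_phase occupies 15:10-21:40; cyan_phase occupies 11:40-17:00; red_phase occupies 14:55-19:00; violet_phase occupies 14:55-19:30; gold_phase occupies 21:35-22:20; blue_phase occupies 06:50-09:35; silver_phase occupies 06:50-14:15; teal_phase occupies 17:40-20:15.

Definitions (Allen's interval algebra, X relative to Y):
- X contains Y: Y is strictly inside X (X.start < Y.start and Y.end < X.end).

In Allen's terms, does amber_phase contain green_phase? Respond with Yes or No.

amber_phase = [11:50, 14:35], green_phase = [15:10, 21:40].
Actual relation of amber_phase to green_phase: before.
Asked whether 'contains' holds → No.

No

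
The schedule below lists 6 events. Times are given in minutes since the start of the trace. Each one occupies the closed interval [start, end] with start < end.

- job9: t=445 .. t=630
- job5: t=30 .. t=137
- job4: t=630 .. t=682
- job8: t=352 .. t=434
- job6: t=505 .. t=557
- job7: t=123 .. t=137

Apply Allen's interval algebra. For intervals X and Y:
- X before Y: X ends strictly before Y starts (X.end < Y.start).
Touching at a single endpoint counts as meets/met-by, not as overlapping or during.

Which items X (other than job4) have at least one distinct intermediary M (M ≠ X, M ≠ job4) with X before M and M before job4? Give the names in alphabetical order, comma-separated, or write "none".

Target job4 = [t=630, t=682].
Intermediaries M with M before job4: job5, job6, job7, job8.
Via job5 — items with X before job5: none.
Via job6 — items with X before job6: job5, job7, job8.
Via job7 — items with X before job7: none.
Via job8 — items with X before job8: job5, job7.
Union: job5, job7, job8.

job5, job7, job8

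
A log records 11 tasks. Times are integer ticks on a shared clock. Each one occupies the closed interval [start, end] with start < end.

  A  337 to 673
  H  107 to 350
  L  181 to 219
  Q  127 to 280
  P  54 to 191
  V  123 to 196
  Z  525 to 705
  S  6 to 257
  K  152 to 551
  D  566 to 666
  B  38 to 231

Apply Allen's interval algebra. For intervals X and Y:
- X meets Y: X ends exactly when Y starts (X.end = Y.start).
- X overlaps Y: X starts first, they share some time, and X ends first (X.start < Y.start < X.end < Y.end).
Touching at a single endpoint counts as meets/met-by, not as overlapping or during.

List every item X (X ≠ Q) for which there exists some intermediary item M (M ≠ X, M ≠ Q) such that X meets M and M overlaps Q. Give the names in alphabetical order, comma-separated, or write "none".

none

Target Q = [127, 280].
Intermediaries M with M overlaps Q: B, P, S, V.
Via B — items with X meets B: none.
Via P — items with X meets P: none.
Via S — items with X meets S: none.
Via V — items with X meets V: none.
Union: none.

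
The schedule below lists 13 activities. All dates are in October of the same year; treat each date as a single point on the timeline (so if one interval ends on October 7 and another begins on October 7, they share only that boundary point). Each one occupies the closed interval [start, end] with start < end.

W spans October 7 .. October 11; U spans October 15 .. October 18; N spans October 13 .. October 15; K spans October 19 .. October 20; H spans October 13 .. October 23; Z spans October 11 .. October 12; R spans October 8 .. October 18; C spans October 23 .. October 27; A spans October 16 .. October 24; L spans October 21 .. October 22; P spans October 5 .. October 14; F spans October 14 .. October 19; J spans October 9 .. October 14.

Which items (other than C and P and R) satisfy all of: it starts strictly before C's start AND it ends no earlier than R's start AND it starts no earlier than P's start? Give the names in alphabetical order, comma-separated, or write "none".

Conditions: its start is strictly before C's start (X.start < October 23) AND its end is no earlier than R's start (X.end >= October 8) AND its start is no earlier than P's start (X.start >= October 5).
A: start October 16 < October 23? ✓; end October 24 >= October 8? ✓; start October 16 >= October 5? ✓ → yes.
F: start October 14 < October 23? ✓; end October 19 >= October 8? ✓; start October 14 >= October 5? ✓ → yes.
H: start October 13 < October 23? ✓; end October 23 >= October 8? ✓; start October 13 >= October 5? ✓ → yes.
J: start October 9 < October 23? ✓; end October 14 >= October 8? ✓; start October 9 >= October 5? ✓ → yes.
K: start October 19 < October 23? ✓; end October 20 >= October 8? ✓; start October 19 >= October 5? ✓ → yes.
L: start October 21 < October 23? ✓; end October 22 >= October 8? ✓; start October 21 >= October 5? ✓ → yes.
N: start October 13 < October 23? ✓; end October 15 >= October 8? ✓; start October 13 >= October 5? ✓ → yes.
U: start October 15 < October 23? ✓; end October 18 >= October 8? ✓; start October 15 >= October 5? ✓ → yes.
W: start October 7 < October 23? ✓; end October 11 >= October 8? ✓; start October 7 >= October 5? ✓ → yes.
Z: start October 11 < October 23? ✓; end October 12 >= October 8? ✓; start October 11 >= October 5? ✓ → yes.
Result: A, F, H, J, K, L, N, U, W, Z.

A, F, H, J, K, L, N, U, W, Z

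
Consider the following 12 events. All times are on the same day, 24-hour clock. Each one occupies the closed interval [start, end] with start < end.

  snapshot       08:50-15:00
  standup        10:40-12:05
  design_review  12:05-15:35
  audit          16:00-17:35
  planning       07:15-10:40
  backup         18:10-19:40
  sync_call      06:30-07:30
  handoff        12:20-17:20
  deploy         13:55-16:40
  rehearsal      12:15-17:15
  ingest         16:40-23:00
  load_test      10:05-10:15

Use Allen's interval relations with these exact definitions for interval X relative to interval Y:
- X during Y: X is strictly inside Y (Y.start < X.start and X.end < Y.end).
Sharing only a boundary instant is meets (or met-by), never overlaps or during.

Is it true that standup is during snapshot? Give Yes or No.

Yes

standup = [10:40, 12:05], snapshot = [08:50, 15:00].
Actual relation of standup to snapshot: during.
Asked whether 'during' holds → Yes.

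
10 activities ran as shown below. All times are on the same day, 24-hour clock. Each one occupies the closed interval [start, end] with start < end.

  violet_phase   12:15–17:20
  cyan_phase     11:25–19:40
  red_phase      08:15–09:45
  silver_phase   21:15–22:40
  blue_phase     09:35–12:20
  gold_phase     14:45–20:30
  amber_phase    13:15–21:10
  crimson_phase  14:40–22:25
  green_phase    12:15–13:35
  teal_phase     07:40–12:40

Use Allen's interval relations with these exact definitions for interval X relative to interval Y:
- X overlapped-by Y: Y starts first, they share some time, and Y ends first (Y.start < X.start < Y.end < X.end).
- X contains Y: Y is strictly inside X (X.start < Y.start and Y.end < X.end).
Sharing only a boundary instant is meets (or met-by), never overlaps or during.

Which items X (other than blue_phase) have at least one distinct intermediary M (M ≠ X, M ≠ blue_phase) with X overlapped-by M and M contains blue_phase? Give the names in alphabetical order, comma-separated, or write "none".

cyan_phase, green_phase, violet_phase

Target blue_phase = [09:35, 12:20].
Intermediaries M with M contains blue_phase: teal_phase.
Via teal_phase — items with X overlapped-by teal_phase: cyan_phase, green_phase, violet_phase.
Union: cyan_phase, green_phase, violet_phase.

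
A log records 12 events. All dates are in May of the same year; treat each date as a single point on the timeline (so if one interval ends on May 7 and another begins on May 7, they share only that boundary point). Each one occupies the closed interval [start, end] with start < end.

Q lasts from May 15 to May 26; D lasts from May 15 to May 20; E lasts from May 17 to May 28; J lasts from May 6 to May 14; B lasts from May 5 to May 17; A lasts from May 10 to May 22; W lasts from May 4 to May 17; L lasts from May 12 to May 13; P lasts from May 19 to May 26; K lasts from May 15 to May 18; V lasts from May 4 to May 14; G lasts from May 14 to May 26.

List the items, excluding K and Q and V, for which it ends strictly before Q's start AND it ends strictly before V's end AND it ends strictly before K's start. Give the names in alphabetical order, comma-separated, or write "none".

L

Conditions: its end is strictly before Q's start (X.end < May 15) AND its end is strictly before V's end (X.end < May 14) AND its end is strictly before K's start (X.end < May 15).
A: end May 22 < May 15? ✗; end May 22 < May 14? ✗; end May 22 < May 15? ✗ → no.
B: end May 17 < May 15? ✗; end May 17 < May 14? ✗; end May 17 < May 15? ✗ → no.
D: end May 20 < May 15? ✗; end May 20 < May 14? ✗; end May 20 < May 15? ✗ → no.
E: end May 28 < May 15? ✗; end May 28 < May 14? ✗; end May 28 < May 15? ✗ → no.
G: end May 26 < May 15? ✗; end May 26 < May 14? ✗; end May 26 < May 15? ✗ → no.
J: end May 14 < May 15? ✓; end May 14 < May 14? ✗; end May 14 < May 15? ✓ → no.
L: end May 13 < May 15? ✓; end May 13 < May 14? ✓; end May 13 < May 15? ✓ → yes.
P: end May 26 < May 15? ✗; end May 26 < May 14? ✗; end May 26 < May 15? ✗ → no.
W: end May 17 < May 15? ✗; end May 17 < May 14? ✗; end May 17 < May 15? ✗ → no.
Result: L.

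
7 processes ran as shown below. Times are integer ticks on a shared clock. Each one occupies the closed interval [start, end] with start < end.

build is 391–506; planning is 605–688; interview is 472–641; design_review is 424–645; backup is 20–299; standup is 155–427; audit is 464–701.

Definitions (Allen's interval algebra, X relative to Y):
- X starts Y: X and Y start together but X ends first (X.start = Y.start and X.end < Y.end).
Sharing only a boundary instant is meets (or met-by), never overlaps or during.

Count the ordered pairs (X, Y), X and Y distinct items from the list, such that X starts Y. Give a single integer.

0

Checking all 42 ordered pairs for relation 'starts'; matching pairs in alphabetical order:
No pair satisfies it.
Count: 0.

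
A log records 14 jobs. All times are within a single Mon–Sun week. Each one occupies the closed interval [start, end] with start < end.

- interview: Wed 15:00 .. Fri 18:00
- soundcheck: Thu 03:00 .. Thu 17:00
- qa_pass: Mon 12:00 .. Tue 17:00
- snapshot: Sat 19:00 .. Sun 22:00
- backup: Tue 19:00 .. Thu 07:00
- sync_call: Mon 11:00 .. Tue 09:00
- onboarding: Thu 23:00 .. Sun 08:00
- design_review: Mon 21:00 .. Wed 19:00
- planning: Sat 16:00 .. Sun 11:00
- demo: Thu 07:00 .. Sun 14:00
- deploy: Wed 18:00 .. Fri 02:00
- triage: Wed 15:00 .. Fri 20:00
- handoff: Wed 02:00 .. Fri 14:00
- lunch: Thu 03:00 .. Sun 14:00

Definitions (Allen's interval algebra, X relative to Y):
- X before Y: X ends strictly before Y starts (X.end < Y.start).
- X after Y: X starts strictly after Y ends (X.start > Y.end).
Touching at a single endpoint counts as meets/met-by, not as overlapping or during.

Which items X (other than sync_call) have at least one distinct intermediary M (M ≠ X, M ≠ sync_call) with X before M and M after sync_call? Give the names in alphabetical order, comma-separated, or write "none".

backup, deploy, design_review, handoff, interview, qa_pass, soundcheck, triage

Target sync_call = [Mon 11:00, Tue 09:00].
Intermediaries M with M after sync_call: backup, demo, deploy, handoff, interview, lunch, onboarding, planning, snapshot, soundcheck, triage.
Via backup — items with X before backup: qa_pass.
Via demo — items with X before demo: design_review, qa_pass.
Via deploy — items with X before deploy: qa_pass.
Via handoff — items with X before handoff: qa_pass.
Via interview — items with X before interview: qa_pass.
Via lunch — items with X before lunch: design_review, qa_pass.
Via onboarding — items with X before onboarding: backup, design_review, qa_pass, soundcheck.
Via planning — items with X before planning: backup, deploy, design_review, handoff, interview, qa_pass, soundcheck, triage.
Via snapshot — items with X before snapshot: backup, deploy, design_review, handoff, interview, qa_pass, soundcheck, triage.
Via soundcheck — items with X before soundcheck: design_review, qa_pass.
Via triage — items with X before triage: qa_pass.
Union: backup, deploy, design_review, handoff, interview, qa_pass, soundcheck, triage.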